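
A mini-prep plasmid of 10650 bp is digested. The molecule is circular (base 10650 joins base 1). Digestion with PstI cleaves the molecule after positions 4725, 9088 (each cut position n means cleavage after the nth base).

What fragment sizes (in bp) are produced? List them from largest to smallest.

Circular molecule, 2 cuts → 2 fragments:
  9088 − 4725 = 4363 bp
  wrap: 10650 − 9088 + 4725 = 6287 bp
Sorted largest to smallest: 6287, 4363 bp.

6287, 4363 bp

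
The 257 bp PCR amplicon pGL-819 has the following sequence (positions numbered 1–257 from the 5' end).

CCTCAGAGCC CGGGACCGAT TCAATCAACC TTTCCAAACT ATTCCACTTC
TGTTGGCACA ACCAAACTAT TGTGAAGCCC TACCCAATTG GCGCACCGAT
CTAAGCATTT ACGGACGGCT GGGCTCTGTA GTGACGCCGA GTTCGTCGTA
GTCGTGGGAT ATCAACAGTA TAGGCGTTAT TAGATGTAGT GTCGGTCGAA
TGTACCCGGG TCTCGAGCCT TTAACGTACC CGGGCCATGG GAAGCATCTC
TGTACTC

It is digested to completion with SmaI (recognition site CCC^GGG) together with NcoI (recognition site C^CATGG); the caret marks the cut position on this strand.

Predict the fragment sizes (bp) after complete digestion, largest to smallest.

SmaI sites (CCCGGG) start at positions 9, 205, 229.
SmaI cuts after base 3 of each site, so after positions 11, 207, 231.
The NcoI site (CCATGG) starts at position 235.
NcoI cuts after the first base of each site, so after position 235.
Combined cut positions: 11, 207, 231, 235.
Linear molecule, 4 cuts → 5 fragments:
  1–11 → 11 bp
  12–207 → 196 bp
  208–231 → 24 bp
  232–235 → 4 bp
  236–257 → 22 bp
Sorted largest to smallest: 196, 24, 22, 11, 4 bp.

196, 24, 22, 11, 4 bp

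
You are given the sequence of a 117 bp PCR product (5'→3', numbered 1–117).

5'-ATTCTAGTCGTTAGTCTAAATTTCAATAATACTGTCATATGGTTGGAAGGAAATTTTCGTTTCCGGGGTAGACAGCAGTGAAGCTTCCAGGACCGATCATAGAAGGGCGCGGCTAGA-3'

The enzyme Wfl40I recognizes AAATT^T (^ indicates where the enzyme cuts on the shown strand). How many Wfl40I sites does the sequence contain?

AAATTT occurs starting at positions 18, 51.
Wfl40I cuts at 2 sites.

2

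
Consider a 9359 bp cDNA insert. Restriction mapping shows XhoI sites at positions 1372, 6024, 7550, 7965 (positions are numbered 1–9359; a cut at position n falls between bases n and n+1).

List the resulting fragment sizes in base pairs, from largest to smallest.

4652, 1526, 1394, 1372, 415 bp

Linear molecule, 4 cuts → 5 fragments:
  1372 − 0 = 1372 bp
  6024 − 1372 = 4652 bp
  7550 − 6024 = 1526 bp
  7965 − 7550 = 415 bp
  9359 − 7965 = 1394 bp
Sorted largest to smallest: 4652, 1526, 1394, 1372, 415 bp.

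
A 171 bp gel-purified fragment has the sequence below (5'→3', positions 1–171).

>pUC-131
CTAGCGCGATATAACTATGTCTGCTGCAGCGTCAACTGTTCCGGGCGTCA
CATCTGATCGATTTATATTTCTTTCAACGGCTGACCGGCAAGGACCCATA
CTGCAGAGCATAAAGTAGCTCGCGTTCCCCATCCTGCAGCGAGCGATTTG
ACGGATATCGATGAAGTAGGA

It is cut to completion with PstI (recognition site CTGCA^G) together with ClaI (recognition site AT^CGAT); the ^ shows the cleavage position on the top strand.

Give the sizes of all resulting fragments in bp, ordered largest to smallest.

47, 33, 30, 28, 20, 13 bp

PstI sites (CTGCAG) start at positions 24, 101, 134.
PstI cuts after base 5 of each site (before the last base), so after positions 28, 105, 138.
ClaI sites (ATCGAT) start at positions 57, 157.
ClaI cuts after base 2 of each site, so after positions 58, 158.
Combined cut positions: 28, 58, 105, 138, 158.
Linear molecule, 5 cuts → 6 fragments:
  1–28 → 28 bp
  29–58 → 30 bp
  59–105 → 47 bp
  106–138 → 33 bp
  139–158 → 20 bp
  159–171 → 13 bp
Sorted largest to smallest: 47, 33, 30, 28, 20, 13 bp.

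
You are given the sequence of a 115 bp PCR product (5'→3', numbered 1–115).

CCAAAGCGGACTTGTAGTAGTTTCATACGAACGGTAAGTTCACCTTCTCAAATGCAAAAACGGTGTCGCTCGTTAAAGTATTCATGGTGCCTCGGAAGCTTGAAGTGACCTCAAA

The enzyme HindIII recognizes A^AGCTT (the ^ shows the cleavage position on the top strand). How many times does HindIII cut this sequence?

AAGCTT occurs starting at position 96.
HindIII cuts at 1 site.

1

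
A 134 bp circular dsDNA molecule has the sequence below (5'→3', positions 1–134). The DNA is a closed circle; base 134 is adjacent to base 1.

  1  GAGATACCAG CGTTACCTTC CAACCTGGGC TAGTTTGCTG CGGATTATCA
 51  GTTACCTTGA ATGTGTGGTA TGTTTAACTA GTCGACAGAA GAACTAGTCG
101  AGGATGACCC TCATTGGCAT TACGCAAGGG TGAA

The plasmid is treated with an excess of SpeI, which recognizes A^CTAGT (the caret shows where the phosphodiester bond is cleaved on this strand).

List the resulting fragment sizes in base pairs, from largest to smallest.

SpeI sites (ACTAGT) start at positions 77, 93.
SpeI cuts after the first base of each site, so after positions 77, 93.
Circular molecule, 2 cuts → 2 fragments:
  78–93 → 16 bp
  94–134 then 1–77 → 41 + 77 = 118 bp
Sorted largest to smallest: 118, 16 bp.

118, 16 bp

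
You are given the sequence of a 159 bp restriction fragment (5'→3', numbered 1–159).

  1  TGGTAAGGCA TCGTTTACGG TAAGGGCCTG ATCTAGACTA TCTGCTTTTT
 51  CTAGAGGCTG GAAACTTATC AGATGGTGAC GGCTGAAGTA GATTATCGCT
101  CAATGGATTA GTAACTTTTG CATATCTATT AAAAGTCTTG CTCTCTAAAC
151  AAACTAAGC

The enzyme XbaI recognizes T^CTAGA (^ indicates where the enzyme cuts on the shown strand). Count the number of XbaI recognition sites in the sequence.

2

TCTAGA occurs starting at positions 32, 50.
XbaI cuts at 2 sites.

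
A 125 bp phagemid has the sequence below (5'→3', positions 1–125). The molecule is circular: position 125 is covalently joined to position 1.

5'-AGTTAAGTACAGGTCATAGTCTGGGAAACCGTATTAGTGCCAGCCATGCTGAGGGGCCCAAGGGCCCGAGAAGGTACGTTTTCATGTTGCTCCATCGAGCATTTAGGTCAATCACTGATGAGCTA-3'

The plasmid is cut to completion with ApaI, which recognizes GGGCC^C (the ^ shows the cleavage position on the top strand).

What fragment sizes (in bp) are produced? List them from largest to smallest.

117, 8 bp

ApaI sites (GGGCCC) start at positions 54, 62.
ApaI cuts after base 5 of each site (before the last base), so after positions 58, 66.
Circular molecule, 2 cuts → 2 fragments:
  59–66 → 8 bp
  67–125 then 1–58 → 59 + 58 = 117 bp
Sorted largest to smallest: 117, 8 bp.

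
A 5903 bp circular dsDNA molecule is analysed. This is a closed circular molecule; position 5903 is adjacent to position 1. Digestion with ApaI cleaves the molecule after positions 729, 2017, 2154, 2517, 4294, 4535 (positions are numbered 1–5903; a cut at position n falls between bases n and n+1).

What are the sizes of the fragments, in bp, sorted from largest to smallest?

2097, 1777, 1288, 363, 241, 137 bp

Circular molecule, 6 cuts → 6 fragments:
  2017 − 729 = 1288 bp
  2154 − 2017 = 137 bp
  2517 − 2154 = 363 bp
  4294 − 2517 = 1777 bp
  4535 − 4294 = 241 bp
  wrap: 5903 − 4535 + 729 = 2097 bp
Sorted largest to smallest: 2097, 1777, 1288, 363, 241, 137 bp.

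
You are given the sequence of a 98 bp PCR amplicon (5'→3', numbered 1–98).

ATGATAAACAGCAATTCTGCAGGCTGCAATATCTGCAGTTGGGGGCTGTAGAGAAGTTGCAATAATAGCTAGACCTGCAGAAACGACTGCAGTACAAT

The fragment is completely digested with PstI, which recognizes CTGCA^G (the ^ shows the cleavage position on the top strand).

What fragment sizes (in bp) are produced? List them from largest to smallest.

PstI sites (CTGCAG) start at positions 17, 33, 75, 87.
PstI cuts after base 5 of each site (before the last base), so after positions 21, 37, 79, 91.
Linear molecule, 4 cuts → 5 fragments:
  1–21 → 21 bp
  22–37 → 16 bp
  38–79 → 42 bp
  80–91 → 12 bp
  92–98 → 7 bp
Sorted largest to smallest: 42, 21, 16, 12, 7 bp.

42, 21, 16, 12, 7 bp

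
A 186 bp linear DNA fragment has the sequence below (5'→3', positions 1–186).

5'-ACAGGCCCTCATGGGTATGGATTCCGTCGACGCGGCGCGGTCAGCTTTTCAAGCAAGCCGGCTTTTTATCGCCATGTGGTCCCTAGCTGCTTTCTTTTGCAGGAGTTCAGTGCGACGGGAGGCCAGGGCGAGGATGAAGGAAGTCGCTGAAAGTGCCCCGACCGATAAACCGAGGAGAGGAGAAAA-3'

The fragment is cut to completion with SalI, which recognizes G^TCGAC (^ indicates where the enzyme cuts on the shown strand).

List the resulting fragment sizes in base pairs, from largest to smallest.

The SalI site (GTCGAC) starts at position 26.
SalI cuts after the first base of each site, so after position 26.
Linear molecule, 1 cut → 2 fragments:
  1–26 → 26 bp
  27–186 → 160 bp
Sorted largest to smallest: 160, 26 bp.

160, 26 bp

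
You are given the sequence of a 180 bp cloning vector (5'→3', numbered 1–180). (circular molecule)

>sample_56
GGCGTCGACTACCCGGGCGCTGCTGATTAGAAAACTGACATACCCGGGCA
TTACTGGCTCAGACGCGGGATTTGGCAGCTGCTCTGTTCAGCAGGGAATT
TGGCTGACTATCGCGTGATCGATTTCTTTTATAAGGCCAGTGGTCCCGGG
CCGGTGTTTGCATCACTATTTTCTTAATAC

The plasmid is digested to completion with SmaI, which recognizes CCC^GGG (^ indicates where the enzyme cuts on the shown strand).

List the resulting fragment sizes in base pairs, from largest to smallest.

SmaI sites (CCCGGG) start at positions 12, 43, 145.
SmaI cuts after base 3 of each site, so after positions 14, 45, 147.
Circular molecule, 3 cuts → 3 fragments:
  15–45 → 31 bp
  46–147 → 102 bp
  148–180 then 1–14 → 33 + 14 = 47 bp
Sorted largest to smallest: 102, 47, 31 bp.

102, 47, 31 bp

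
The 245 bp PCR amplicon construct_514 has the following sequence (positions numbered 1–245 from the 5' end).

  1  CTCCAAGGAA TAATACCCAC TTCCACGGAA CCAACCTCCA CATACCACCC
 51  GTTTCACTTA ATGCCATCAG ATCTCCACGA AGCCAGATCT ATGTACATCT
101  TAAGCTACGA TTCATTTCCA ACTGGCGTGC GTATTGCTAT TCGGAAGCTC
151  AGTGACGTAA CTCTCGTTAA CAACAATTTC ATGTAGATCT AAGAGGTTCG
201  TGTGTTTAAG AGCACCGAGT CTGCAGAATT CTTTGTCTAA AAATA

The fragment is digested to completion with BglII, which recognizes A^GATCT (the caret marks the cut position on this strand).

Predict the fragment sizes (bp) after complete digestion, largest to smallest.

100, 69, 60, 16 bp

BglII sites (AGATCT) start at positions 69, 85, 185.
BglII cuts after the first base of each site, so after positions 69, 85, 185.
Linear molecule, 3 cuts → 4 fragments:
  1–69 → 69 bp
  70–85 → 16 bp
  86–185 → 100 bp
  186–245 → 60 bp
Sorted largest to smallest: 100, 69, 60, 16 bp.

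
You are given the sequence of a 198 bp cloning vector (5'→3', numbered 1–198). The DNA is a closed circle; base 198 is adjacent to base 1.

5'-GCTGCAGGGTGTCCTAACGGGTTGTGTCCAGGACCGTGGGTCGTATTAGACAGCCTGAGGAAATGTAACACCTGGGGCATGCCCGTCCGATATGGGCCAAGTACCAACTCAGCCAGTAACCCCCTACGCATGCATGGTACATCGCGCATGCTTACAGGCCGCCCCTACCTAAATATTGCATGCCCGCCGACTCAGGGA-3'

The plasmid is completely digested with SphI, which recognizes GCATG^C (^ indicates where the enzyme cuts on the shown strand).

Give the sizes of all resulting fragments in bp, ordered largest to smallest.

SphI sites (GCATGC) start at positions 77, 128, 146, 178.
SphI cuts after base 5 of each site (before the last base), so after positions 81, 132, 150, 182.
Circular molecule, 4 cuts → 4 fragments:
  82–132 → 51 bp
  133–150 → 18 bp
  151–182 → 32 bp
  183–198 then 1–81 → 16 + 81 = 97 bp
Sorted largest to smallest: 97, 51, 32, 18 bp.

97, 51, 32, 18 bp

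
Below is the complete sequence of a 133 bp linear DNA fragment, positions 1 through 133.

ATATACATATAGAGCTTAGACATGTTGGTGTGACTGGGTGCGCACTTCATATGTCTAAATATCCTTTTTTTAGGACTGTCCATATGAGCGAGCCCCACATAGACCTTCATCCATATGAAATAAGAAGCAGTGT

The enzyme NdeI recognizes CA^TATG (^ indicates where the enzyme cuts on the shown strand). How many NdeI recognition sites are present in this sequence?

CATATG occurs starting at positions 48, 81, 112.
NdeI cuts at 3 sites.

3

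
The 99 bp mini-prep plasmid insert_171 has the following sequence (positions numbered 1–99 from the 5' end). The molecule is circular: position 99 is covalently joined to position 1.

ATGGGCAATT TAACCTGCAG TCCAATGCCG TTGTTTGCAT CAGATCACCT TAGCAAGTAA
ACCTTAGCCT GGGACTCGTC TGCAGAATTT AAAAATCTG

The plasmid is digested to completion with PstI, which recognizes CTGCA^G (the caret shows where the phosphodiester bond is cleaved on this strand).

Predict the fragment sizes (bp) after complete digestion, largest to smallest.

65, 34 bp

PstI sites (CTGCAG) start at positions 15, 80.
PstI cuts after base 5 of each site (before the last base), so after positions 19, 84.
Circular molecule, 2 cuts → 2 fragments:
  20–84 → 65 bp
  85–99 then 1–19 → 15 + 19 = 34 bp
Sorted largest to smallest: 65, 34 bp.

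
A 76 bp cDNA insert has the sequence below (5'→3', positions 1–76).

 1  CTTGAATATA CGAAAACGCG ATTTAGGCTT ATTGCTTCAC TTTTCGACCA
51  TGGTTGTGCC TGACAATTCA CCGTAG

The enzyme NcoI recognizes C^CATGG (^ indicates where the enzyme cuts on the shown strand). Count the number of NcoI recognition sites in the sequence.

CCATGG occurs starting at position 48.
NcoI cuts at 1 site.

1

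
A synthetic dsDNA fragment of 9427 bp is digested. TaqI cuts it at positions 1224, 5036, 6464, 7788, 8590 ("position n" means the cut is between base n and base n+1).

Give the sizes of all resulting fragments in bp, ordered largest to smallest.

3812, 1428, 1324, 1224, 837, 802 bp

Linear molecule, 5 cuts → 6 fragments:
  1224 − 0 = 1224 bp
  5036 − 1224 = 3812 bp
  6464 − 5036 = 1428 bp
  7788 − 6464 = 1324 bp
  8590 − 7788 = 802 bp
  9427 − 8590 = 837 bp
Sorted largest to smallest: 3812, 1428, 1324, 1224, 837, 802 bp.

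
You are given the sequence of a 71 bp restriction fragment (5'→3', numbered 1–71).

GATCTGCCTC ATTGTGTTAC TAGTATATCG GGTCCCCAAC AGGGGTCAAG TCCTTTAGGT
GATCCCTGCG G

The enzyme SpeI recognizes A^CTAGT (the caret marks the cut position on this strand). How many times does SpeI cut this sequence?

1

ACTAGT occurs starting at position 19.
SpeI cuts at 1 site.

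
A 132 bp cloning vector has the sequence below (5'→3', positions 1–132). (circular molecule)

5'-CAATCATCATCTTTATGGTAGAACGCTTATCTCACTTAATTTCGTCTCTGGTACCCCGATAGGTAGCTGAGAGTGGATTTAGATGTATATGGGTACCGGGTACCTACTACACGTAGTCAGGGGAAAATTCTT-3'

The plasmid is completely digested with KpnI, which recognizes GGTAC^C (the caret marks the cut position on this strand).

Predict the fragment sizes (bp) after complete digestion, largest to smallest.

KpnI sites (GGTACC) start at positions 50, 92, 99.
KpnI cuts after base 5 of each site (before the last base), so after positions 54, 96, 103.
Circular molecule, 3 cuts → 3 fragments:
  55–96 → 42 bp
  97–103 → 7 bp
  104–132 then 1–54 → 29 + 54 = 83 bp
Sorted largest to smallest: 83, 42, 7 bp.

83, 42, 7 bp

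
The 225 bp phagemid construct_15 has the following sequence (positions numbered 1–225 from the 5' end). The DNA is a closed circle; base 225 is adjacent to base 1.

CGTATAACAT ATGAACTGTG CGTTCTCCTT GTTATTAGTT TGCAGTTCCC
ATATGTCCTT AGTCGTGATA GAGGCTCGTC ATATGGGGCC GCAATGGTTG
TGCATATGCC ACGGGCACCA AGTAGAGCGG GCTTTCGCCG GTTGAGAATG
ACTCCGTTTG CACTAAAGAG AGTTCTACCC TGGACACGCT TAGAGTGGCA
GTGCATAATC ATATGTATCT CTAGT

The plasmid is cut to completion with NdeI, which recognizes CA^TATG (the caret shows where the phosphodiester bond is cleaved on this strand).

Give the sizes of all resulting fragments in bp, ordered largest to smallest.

107, 42, 30, 23, 23 bp

NdeI sites (CATATG) start at positions 8, 50, 80, 103, 210.
NdeI cuts after base 2 of each site, so after positions 9, 51, 81, 104, 211.
Circular molecule, 5 cuts → 5 fragments:
  10–51 → 42 bp
  52–81 → 30 bp
  82–104 → 23 bp
  105–211 → 107 bp
  212–225 then 1–9 → 14 + 9 = 23 bp
Sorted largest to smallest: 107, 42, 30, 23, 23 bp.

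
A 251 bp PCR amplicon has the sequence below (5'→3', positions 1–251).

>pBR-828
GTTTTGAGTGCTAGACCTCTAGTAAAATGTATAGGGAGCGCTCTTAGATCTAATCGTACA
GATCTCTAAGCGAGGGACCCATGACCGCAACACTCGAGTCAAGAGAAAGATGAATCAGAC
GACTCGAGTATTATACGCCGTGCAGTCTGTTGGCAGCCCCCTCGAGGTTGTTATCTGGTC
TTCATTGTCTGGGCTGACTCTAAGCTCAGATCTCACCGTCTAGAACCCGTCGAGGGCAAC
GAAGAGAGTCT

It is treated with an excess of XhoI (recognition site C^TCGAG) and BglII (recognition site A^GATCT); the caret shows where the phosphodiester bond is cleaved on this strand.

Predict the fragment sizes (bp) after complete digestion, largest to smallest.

47, 46, 43, 38, 33, 30, 14 bp

XhoI sites (CTCGAG) start at positions 93, 123, 161.
XhoI cuts after the first base of each site, so after positions 93, 123, 161.
BglII sites (AGATCT) start at positions 46, 60, 208.
BglII cuts after the first base of each site, so after positions 46, 60, 208.
Combined cut positions: 46, 60, 93, 123, 161, 208.
Linear molecule, 6 cuts → 7 fragments:
  1–46 → 46 bp
  47–60 → 14 bp
  61–93 → 33 bp
  94–123 → 30 bp
  124–161 → 38 bp
  162–208 → 47 bp
  209–251 → 43 bp
Sorted largest to smallest: 47, 46, 43, 38, 33, 30, 14 bp.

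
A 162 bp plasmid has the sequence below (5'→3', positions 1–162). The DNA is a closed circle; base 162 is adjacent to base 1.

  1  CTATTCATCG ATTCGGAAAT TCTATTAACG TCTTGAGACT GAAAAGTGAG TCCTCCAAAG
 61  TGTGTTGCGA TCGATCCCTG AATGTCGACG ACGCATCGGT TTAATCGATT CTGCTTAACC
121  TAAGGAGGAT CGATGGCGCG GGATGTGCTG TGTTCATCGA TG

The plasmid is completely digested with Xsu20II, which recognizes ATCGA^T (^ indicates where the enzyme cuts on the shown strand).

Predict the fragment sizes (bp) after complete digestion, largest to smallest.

63, 34, 27, 25, 13 bp

Xsu20II sites (ATCGAT) start at positions 7, 70, 104, 129, 156.
Xsu20II cuts after base 5 of each site (before the last base), so after positions 11, 74, 108, 133, 160.
Circular molecule, 5 cuts → 5 fragments:
  12–74 → 63 bp
  75–108 → 34 bp
  109–133 → 25 bp
  134–160 → 27 bp
  161–162 then 1–11 → 2 + 11 = 13 bp
Sorted largest to smallest: 63, 34, 27, 25, 13 bp.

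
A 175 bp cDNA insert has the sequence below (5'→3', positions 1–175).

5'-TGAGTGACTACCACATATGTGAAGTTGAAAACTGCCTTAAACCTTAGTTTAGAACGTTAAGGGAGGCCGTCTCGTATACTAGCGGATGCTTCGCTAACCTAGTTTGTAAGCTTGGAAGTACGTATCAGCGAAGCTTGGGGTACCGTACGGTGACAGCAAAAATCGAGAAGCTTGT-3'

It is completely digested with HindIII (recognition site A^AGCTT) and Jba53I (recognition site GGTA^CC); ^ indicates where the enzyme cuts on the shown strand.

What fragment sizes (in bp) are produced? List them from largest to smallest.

108, 26, 23, 11, 7 bp

HindIII sites (AAGCTT) start at positions 108, 131, 168.
HindIII cuts after the first base of each site, so after positions 108, 131, 168.
The Jba53I site (GGTACC) starts at position 139.
Jba53I cuts after base 4 of each site, so after position 142.
Combined cut positions: 108, 131, 142, 168.
Linear molecule, 4 cuts → 5 fragments:
  1–108 → 108 bp
  109–131 → 23 bp
  132–142 → 11 bp
  143–168 → 26 bp
  169–175 → 7 bp
Sorted largest to smallest: 108, 26, 23, 11, 7 bp.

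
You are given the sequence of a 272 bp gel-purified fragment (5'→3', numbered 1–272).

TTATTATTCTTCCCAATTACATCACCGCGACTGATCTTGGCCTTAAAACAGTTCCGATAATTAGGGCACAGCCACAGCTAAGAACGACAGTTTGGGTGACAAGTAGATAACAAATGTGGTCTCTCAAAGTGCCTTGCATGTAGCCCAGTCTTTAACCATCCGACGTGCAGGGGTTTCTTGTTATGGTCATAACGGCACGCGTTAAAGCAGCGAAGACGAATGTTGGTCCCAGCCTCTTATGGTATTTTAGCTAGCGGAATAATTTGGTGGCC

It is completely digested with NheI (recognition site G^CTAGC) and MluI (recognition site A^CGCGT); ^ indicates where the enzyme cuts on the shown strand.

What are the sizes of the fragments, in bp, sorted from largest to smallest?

197, 53, 22 bp

The NheI site (GCTAGC) starts at position 250.
NheI cuts after the first base of each site, so after position 250.
The MluI site (ACGCGT) starts at position 197.
MluI cuts after the first base of each site, so after position 197.
Combined cut positions: 197, 250.
Linear molecule, 2 cuts → 3 fragments:
  1–197 → 197 bp
  198–250 → 53 bp
  251–272 → 22 bp
Sorted largest to smallest: 197, 53, 22 bp.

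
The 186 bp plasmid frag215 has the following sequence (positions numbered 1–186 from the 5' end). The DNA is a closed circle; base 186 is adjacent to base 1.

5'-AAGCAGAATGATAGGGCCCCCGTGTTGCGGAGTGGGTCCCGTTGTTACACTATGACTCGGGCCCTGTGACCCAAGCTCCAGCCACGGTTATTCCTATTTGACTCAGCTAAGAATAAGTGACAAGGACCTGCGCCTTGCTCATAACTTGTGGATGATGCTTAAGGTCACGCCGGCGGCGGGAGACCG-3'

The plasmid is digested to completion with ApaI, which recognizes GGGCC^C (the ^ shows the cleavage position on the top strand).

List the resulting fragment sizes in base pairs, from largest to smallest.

141, 45 bp

ApaI sites (GGGCCC) start at positions 14, 59.
ApaI cuts after base 5 of each site (before the last base), so after positions 18, 63.
Circular molecule, 2 cuts → 2 fragments:
  19–63 → 45 bp
  64–186 then 1–18 → 123 + 18 = 141 bp
Sorted largest to smallest: 141, 45 bp.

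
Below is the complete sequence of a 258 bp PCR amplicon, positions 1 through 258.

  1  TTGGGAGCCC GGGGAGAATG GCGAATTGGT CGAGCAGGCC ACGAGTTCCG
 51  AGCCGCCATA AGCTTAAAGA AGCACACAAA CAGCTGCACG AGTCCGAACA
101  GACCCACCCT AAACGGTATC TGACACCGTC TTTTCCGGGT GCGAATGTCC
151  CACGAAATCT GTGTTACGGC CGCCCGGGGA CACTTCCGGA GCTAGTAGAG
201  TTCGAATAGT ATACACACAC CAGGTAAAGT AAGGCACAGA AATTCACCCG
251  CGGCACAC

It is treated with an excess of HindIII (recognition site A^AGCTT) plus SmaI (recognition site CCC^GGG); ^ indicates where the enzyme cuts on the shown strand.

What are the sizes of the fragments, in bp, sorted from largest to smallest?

115, 83, 50, 10 bp

The HindIII site (AAGCTT) starts at position 60.
HindIII cuts after the first base of each site, so after position 60.
SmaI sites (CCCGGG) start at positions 8, 173.
SmaI cuts after base 3 of each site, so after positions 10, 175.
Combined cut positions: 10, 60, 175.
Linear molecule, 3 cuts → 4 fragments:
  1–10 → 10 bp
  11–60 → 50 bp
  61–175 → 115 bp
  176–258 → 83 bp
Sorted largest to smallest: 115, 83, 50, 10 bp.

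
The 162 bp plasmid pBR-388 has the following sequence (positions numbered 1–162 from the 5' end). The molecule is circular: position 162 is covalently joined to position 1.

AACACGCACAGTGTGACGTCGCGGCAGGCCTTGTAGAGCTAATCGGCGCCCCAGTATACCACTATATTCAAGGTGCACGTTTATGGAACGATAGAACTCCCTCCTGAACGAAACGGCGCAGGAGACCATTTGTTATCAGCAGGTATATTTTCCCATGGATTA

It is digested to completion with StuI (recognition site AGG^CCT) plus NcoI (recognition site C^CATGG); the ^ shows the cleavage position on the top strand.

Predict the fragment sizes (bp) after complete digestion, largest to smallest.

125, 37 bp

The StuI site (AGGCCT) starts at position 26.
StuI cuts after base 3 of each site, so after position 28.
The NcoI site (CCATGG) starts at position 153.
NcoI cuts after the first base of each site, so after position 153.
Combined cut positions: 28, 153.
Circular molecule, 2 cuts → 2 fragments:
  29–153 → 125 bp
  154–162 then 1–28 → 9 + 28 = 37 bp
Sorted largest to smallest: 125, 37 bp.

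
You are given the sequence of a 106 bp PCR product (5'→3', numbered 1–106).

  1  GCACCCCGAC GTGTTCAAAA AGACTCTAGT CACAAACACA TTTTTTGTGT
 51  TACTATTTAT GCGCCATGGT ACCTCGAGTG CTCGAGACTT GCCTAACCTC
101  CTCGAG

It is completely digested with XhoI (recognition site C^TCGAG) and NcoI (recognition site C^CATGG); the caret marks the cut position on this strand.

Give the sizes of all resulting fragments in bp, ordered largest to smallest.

XhoI sites (CTCGAG) start at positions 73, 81, 101.
XhoI cuts after the first base of each site, so after positions 73, 81, 101.
The NcoI site (CCATGG) starts at position 64.
NcoI cuts after the first base of each site, so after position 64.
Combined cut positions: 64, 73, 81, 101.
Linear molecule, 4 cuts → 5 fragments:
  1–64 → 64 bp
  65–73 → 9 bp
  74–81 → 8 bp
  82–101 → 20 bp
  102–106 → 5 bp
Sorted largest to smallest: 64, 20, 9, 8, 5 bp.

64, 20, 9, 8, 5 bp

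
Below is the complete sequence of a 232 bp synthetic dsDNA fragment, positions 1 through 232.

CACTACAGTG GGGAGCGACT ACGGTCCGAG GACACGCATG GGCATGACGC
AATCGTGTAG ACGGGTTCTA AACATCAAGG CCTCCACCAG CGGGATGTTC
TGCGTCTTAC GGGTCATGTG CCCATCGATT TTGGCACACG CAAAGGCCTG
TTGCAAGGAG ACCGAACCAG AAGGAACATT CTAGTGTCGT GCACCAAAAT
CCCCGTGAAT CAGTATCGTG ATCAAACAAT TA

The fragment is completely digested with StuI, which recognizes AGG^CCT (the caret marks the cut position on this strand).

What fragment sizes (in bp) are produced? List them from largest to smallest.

86, 80, 66 bp

StuI sites (AGGCCT) start at positions 78, 144.
StuI cuts after base 3 of each site, so after positions 80, 146.
Linear molecule, 2 cuts → 3 fragments:
  1–80 → 80 bp
  81–146 → 66 bp
  147–232 → 86 bp
Sorted largest to smallest: 86, 80, 66 bp.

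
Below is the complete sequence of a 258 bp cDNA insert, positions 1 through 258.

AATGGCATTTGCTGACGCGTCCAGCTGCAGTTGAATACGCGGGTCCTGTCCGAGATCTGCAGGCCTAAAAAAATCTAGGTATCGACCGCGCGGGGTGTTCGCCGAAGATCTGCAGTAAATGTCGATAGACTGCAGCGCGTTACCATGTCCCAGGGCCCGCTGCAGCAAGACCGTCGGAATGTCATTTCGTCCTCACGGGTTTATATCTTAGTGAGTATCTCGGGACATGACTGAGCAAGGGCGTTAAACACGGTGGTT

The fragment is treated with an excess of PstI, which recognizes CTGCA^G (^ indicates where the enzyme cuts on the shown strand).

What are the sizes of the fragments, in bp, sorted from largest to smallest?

94, 53, 32, 30, 29, 20 bp

PstI sites (CTGCAG) start at positions 25, 57, 110, 130, 160.
PstI cuts after base 5 of each site (before the last base), so after positions 29, 61, 114, 134, 164.
Linear molecule, 5 cuts → 6 fragments:
  1–29 → 29 bp
  30–61 → 32 bp
  62–114 → 53 bp
  115–134 → 20 bp
  135–164 → 30 bp
  165–258 → 94 bp
Sorted largest to smallest: 94, 53, 32, 30, 29, 20 bp.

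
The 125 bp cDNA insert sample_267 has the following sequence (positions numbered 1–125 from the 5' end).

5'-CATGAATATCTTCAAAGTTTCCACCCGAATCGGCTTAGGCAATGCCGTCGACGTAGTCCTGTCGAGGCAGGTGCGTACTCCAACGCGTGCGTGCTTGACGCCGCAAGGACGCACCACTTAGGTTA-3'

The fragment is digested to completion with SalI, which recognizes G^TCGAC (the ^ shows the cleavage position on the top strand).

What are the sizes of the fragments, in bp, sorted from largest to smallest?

The SalI site (GTCGAC) starts at position 47.
SalI cuts after the first base of each site, so after position 47.
Linear molecule, 1 cut → 2 fragments:
  1–47 → 47 bp
  48–125 → 78 bp
Sorted largest to smallest: 78, 47 bp.

78, 47 bp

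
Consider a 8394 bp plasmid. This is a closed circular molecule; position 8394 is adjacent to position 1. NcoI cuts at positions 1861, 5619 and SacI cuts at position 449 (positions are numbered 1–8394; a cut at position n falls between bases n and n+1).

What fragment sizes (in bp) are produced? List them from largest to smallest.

3758, 3224, 1412 bp

Combined cut positions (sorted): 449, 1861, 5619.
Circular molecule, 3 cuts → 3 fragments:
  1861 − 449 = 1412 bp
  5619 − 1861 = 3758 bp
  wrap: 8394 − 5619 + 449 = 3224 bp
Sorted largest to smallest: 3758, 3224, 1412 bp.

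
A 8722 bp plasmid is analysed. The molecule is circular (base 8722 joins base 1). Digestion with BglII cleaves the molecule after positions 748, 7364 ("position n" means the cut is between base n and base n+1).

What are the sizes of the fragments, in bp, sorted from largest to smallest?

Circular molecule, 2 cuts → 2 fragments:
  7364 − 748 = 6616 bp
  wrap: 8722 − 7364 + 748 = 2106 bp
Sorted largest to smallest: 6616, 2106 bp.

6616, 2106 bp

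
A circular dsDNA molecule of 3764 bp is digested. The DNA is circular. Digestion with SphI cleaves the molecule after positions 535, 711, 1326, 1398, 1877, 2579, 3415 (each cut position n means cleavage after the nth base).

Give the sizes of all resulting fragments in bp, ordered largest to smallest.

884, 836, 702, 615, 479, 176, 72 bp

Circular molecule, 7 cuts → 7 fragments:
  711 − 535 = 176 bp
  1326 − 711 = 615 bp
  1398 − 1326 = 72 bp
  1877 − 1398 = 479 bp
  2579 − 1877 = 702 bp
  3415 − 2579 = 836 bp
  wrap: 3764 − 3415 + 535 = 884 bp
Sorted largest to smallest: 884, 836, 702, 615, 479, 176, 72 bp.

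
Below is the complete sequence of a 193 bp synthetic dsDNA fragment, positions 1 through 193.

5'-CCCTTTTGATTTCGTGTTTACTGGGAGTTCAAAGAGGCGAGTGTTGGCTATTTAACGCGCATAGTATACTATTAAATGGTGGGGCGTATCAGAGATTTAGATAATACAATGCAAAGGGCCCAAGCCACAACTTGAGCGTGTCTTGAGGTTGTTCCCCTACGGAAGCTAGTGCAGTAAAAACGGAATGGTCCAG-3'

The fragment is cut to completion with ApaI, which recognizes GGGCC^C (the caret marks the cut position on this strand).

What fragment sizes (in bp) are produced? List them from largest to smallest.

The ApaI site (GGGCCC) starts at position 116.
ApaI cuts after base 5 of each site (before the last base), so after position 120.
Linear molecule, 1 cut → 2 fragments:
  1–120 → 120 bp
  121–193 → 73 bp
Sorted largest to smallest: 120, 73 bp.

120, 73 bp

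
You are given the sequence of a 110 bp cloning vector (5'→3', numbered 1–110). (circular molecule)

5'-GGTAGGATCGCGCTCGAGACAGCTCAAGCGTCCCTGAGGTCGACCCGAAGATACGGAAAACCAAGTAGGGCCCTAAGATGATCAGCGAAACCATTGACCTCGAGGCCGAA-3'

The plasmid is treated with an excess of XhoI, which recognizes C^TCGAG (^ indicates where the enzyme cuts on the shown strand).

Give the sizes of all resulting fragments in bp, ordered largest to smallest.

XhoI sites (CTCGAG) start at positions 13, 99.
XhoI cuts after the first base of each site, so after positions 13, 99.
Circular molecule, 2 cuts → 2 fragments:
  14–99 → 86 bp
  100–110 then 1–13 → 11 + 13 = 24 bp
Sorted largest to smallest: 86, 24 bp.

86, 24 bp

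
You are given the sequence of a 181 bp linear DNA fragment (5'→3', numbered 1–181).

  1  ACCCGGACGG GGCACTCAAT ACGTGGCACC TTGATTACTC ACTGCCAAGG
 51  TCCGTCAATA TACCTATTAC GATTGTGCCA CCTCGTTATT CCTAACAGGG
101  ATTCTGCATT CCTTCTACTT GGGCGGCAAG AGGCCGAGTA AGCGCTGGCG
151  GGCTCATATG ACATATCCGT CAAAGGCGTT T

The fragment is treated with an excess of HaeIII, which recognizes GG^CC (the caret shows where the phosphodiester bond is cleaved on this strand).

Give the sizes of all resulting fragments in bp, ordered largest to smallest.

133, 48 bp

The HaeIII site (GGCC) starts at position 132.
HaeIII cuts after base 2 of each site, so after position 133.
Linear molecule, 1 cut → 2 fragments:
  1–133 → 133 bp
  134–181 → 48 bp
Sorted largest to smallest: 133, 48 bp.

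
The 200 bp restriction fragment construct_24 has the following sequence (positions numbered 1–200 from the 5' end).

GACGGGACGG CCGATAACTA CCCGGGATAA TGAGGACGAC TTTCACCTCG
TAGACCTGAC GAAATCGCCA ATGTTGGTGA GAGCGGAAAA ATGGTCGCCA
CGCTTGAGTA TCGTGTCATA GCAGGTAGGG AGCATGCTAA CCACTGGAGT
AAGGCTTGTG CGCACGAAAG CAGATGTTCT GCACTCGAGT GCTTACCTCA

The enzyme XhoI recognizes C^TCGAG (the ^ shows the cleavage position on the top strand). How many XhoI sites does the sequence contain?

1

CTCGAG occurs starting at position 184.
XhoI cuts at 1 site.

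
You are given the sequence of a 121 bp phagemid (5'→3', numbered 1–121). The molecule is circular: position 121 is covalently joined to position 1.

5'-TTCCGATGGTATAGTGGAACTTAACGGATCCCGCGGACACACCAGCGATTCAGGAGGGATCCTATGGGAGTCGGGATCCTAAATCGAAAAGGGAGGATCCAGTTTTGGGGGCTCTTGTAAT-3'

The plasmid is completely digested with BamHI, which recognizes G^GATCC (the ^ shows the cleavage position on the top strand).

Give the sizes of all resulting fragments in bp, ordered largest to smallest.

BamHI sites (GGATCC) start at positions 26, 57, 74, 95.
BamHI cuts after the first base of each site, so after positions 26, 57, 74, 95.
Circular molecule, 4 cuts → 4 fragments:
  27–57 → 31 bp
  58–74 → 17 bp
  75–95 → 21 bp
  96–121 then 1–26 → 26 + 26 = 52 bp
Sorted largest to smallest: 52, 31, 21, 17 bp.

52, 31, 21, 17 bp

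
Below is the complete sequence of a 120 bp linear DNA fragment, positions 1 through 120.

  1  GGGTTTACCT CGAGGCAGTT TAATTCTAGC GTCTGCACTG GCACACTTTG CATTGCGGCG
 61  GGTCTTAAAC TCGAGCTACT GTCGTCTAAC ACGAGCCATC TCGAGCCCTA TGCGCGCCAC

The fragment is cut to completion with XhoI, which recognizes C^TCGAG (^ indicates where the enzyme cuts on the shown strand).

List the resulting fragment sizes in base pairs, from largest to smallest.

XhoI sites (CTCGAG) start at positions 9, 70, 100.
XhoI cuts after the first base of each site, so after positions 9, 70, 100.
Linear molecule, 3 cuts → 4 fragments:
  1–9 → 9 bp
  10–70 → 61 bp
  71–100 → 30 bp
  101–120 → 20 bp
Sorted largest to smallest: 61, 30, 20, 9 bp.

61, 30, 20, 9 bp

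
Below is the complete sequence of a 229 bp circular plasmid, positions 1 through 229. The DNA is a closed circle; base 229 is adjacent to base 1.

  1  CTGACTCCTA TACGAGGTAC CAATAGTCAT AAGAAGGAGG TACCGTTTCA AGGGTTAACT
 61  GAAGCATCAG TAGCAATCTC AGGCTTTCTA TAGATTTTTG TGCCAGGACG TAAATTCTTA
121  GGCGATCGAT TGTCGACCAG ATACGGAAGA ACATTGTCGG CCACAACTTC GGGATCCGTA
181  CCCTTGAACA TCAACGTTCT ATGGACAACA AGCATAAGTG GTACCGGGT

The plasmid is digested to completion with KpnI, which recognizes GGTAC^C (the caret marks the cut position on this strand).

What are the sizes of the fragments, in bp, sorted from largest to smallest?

181, 25, 23 bp

KpnI sites (GGTACC) start at positions 16, 39, 220.
KpnI cuts after base 5 of each site (before the last base), so after positions 20, 43, 224.
Circular molecule, 3 cuts → 3 fragments:
  21–43 → 23 bp
  44–224 → 181 bp
  225–229 then 1–20 → 5 + 20 = 25 bp
Sorted largest to smallest: 181, 25, 23 bp.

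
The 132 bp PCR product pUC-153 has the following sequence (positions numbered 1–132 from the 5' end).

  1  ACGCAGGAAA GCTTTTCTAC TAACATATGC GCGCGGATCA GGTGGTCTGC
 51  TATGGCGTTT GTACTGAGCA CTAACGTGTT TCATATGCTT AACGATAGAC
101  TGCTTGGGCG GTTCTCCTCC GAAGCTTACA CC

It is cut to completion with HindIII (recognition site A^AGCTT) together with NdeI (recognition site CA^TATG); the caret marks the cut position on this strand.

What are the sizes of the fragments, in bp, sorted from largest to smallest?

HindIII sites (AAGCTT) start at positions 9, 122.
HindIII cuts after the first base of each site, so after positions 9, 122.
NdeI sites (CATATG) start at positions 24, 82.
NdeI cuts after base 2 of each site, so after positions 25, 83.
Combined cut positions: 9, 25, 83, 122.
Linear molecule, 4 cuts → 5 fragments:
  1–9 → 9 bp
  10–25 → 16 bp
  26–83 → 58 bp
  84–122 → 39 bp
  123–132 → 10 bp
Sorted largest to smallest: 58, 39, 16, 10, 9 bp.

58, 39, 16, 10, 9 bp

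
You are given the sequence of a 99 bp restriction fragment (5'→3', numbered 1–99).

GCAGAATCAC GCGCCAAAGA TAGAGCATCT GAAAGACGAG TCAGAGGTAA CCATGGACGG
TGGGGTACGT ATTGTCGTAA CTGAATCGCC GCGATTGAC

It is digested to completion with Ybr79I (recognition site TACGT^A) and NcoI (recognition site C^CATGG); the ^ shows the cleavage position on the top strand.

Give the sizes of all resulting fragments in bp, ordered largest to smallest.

51, 29, 19 bp

The Ybr79I site (TACGTA) starts at position 66.
Ybr79I cuts after base 5 of each site (before the last base), so after position 70.
The NcoI site (CCATGG) starts at position 51.
NcoI cuts after the first base of each site, so after position 51.
Combined cut positions: 51, 70.
Linear molecule, 2 cuts → 3 fragments:
  1–51 → 51 bp
  52–70 → 19 bp
  71–99 → 29 bp
Sorted largest to smallest: 51, 29, 19 bp.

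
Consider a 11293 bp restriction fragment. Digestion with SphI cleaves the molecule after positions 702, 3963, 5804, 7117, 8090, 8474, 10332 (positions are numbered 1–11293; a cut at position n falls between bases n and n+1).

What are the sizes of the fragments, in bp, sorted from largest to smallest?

3261, 1858, 1841, 1313, 973, 961, 702, 384 bp

Linear molecule, 7 cuts → 8 fragments:
  702 − 0 = 702 bp
  3963 − 702 = 3261 bp
  5804 − 3963 = 1841 bp
  7117 − 5804 = 1313 bp
  8090 − 7117 = 973 bp
  8474 − 8090 = 384 bp
  10332 − 8474 = 1858 bp
  11293 − 10332 = 961 bp
Sorted largest to smallest: 3261, 1858, 1841, 1313, 973, 961, 702, 384 bp.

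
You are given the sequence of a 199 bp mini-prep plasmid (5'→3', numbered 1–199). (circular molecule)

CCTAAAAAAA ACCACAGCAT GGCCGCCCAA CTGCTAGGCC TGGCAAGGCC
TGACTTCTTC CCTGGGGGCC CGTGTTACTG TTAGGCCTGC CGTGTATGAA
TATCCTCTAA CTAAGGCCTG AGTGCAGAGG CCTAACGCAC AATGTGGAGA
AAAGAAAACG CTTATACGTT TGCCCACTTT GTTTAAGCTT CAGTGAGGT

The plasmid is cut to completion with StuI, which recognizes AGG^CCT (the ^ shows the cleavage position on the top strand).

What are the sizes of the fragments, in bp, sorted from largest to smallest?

StuI sites (AGGCCT) start at positions 36, 46, 83, 114, 128.
StuI cuts after base 3 of each site, so after positions 38, 48, 85, 116, 130.
Circular molecule, 5 cuts → 5 fragments:
  39–48 → 10 bp
  49–85 → 37 bp
  86–116 → 31 bp
  117–130 → 14 bp
  131–199 then 1–38 → 69 + 38 = 107 bp
Sorted largest to smallest: 107, 37, 31, 14, 10 bp.

107, 37, 31, 14, 10 bp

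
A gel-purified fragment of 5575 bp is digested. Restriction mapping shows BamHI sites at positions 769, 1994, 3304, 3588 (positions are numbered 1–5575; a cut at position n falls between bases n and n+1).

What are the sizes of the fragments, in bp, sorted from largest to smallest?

1987, 1310, 1225, 769, 284 bp

Linear molecule, 4 cuts → 5 fragments:
  769 − 0 = 769 bp
  1994 − 769 = 1225 bp
  3304 − 1994 = 1310 bp
  3588 − 3304 = 284 bp
  5575 − 3588 = 1987 bp
Sorted largest to smallest: 1987, 1310, 1225, 769, 284 bp.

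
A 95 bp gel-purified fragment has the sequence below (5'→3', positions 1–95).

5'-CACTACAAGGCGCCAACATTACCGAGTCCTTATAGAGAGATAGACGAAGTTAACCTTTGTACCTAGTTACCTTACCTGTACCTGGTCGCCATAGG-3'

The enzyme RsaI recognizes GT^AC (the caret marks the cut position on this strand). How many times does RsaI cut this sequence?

GTAC occurs starting at positions 59, 78.
RsaI cuts at 2 sites.

2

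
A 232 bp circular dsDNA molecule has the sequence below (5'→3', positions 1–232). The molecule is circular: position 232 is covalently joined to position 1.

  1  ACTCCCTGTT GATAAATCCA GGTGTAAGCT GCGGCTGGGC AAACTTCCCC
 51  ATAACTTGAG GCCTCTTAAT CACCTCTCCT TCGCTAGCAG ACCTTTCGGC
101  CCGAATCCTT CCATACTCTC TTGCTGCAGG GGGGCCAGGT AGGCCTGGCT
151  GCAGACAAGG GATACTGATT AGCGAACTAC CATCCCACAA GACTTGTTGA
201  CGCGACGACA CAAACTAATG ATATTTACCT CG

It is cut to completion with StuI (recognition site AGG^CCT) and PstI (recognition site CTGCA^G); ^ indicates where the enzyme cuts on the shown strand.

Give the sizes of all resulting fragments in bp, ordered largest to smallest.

140, 67, 15, 10 bp

StuI sites (AGGCCT) start at positions 59, 141.
StuI cuts after base 3 of each site, so after positions 61, 143.
PstI sites (CTGCAG) start at positions 124, 149.
PstI cuts after base 5 of each site (before the last base), so after positions 128, 153.
Combined cut positions: 61, 128, 143, 153.
Circular molecule, 4 cuts → 4 fragments:
  62–128 → 67 bp
  129–143 → 15 bp
  144–153 → 10 bp
  154–232 then 1–61 → 79 + 61 = 140 bp
Sorted largest to smallest: 140, 67, 15, 10 bp.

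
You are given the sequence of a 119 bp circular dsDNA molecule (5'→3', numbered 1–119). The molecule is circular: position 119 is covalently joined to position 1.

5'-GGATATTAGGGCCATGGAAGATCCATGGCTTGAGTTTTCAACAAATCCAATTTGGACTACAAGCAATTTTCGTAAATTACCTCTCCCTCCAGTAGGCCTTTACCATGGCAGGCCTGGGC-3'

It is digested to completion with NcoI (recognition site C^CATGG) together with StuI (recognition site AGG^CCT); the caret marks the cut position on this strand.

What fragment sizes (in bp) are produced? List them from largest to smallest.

NcoI sites (CCATGG) start at positions 12, 23, 103.
NcoI cuts after the first base of each site, so after positions 12, 23, 103.
StuI sites (AGGCCT) start at positions 94, 110.
StuI cuts after base 3 of each site, so after positions 96, 112.
Combined cut positions: 12, 23, 96, 103, 112.
Circular molecule, 5 cuts → 5 fragments:
  13–23 → 11 bp
  24–96 → 73 bp
  97–103 → 7 bp
  104–112 → 9 bp
  113–119 then 1–12 → 7 + 12 = 19 bp
Sorted largest to smallest: 73, 19, 11, 9, 7 bp.

73, 19, 11, 9, 7 bp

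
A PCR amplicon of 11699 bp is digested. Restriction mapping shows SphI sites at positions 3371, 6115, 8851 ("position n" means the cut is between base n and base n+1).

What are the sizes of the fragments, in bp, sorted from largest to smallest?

3371, 2848, 2744, 2736 bp

Linear molecule, 3 cuts → 4 fragments:
  3371 − 0 = 3371 bp
  6115 − 3371 = 2744 bp
  8851 − 6115 = 2736 bp
  11699 − 8851 = 2848 bp
Sorted largest to smallest: 3371, 2848, 2744, 2736 bp.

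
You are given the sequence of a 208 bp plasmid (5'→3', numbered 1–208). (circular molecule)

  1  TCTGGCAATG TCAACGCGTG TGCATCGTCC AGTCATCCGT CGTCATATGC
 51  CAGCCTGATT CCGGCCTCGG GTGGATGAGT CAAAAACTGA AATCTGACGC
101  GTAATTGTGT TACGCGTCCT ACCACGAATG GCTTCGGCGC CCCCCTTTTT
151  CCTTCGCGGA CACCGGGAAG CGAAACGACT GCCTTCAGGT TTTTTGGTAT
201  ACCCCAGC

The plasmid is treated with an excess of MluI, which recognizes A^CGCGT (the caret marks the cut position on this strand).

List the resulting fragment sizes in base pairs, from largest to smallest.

MluI sites (ACGCGT) start at positions 14, 97, 112.
MluI cuts after the first base of each site, so after positions 14, 97, 112.
Circular molecule, 3 cuts → 3 fragments:
  15–97 → 83 bp
  98–112 → 15 bp
  113–208 then 1–14 → 96 + 14 = 110 bp
Sorted largest to smallest: 110, 83, 15 bp.

110, 83, 15 bp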